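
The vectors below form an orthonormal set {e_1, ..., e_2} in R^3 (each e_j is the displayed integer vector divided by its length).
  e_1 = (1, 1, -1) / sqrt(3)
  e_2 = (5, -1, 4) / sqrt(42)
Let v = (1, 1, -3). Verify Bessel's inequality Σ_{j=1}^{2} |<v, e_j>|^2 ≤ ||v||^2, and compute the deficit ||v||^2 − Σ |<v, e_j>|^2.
Σ |<v, e_j>|^2 = 69/7; ||v||^2 = 11; deficit = 8/7

Write each e_j = u_j / sqrt(<u_j, u_j>) where u_j is the displayed integer vector. Then <v, e_j> = <v, u_j> / sqrt(<u_j, u_j>), so |<v, e_j>|^2 = <v, u_j>^2 / <u_j, u_j>.
Coefficients: <v, e_1> = 5/sqrt(3), <v, e_2> = -8/sqrt(42).
Square and sum: Σ |<v, e_j>|^2 = 69/7.
Compute ||v||^2 = v·v = 11.
Deficit = 11 − 69/7 = 8/7 ≥ 0, confirming Bessel's inequality. (The deficit equals ||v − Σ <v,e_j> e_j||^2, the squared distance from v to span{e_j}.)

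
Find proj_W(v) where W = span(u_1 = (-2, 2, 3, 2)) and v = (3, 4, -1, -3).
proj_W(v) = (2/3, -2/3, -1, -2/3)

Set up U = [u_1 | ... | u_1] ∈ R^(4×1). The projector onto W = col(U) is P = U (U^T U)^(-1) U^T.
Compute U^T U =
  [21],
and U^T v = (-7).
Solve U^T U · c = U^T v for the coefficients: c = (-1/3). The projection is proj_W(v) = U c.
Check: (v - proj_W(v)) · u_1 = 0  (should be 0).
Result: proj_W(v) = (2/3, -2/3, -1, -2/3).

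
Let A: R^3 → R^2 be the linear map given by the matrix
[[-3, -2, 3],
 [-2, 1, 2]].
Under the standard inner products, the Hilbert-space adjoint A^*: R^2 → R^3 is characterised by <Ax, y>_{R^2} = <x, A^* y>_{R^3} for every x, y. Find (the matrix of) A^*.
A^* = A^T =
[[-3, -2],
 [-2, 1],
 [3, 2]]

For real matrices with standard dot products, the defining identity <Ax, y> = <x, A^* y> gives (Ax)^T y = x^T (A^*) y, i.e. x^T A^T y = x^T (A^*) y. Since this holds for all x, y, we must have A^* = A^T. Therefore
A^* =
[[-3, -2],
 [-2, 1],
 [3, 2]].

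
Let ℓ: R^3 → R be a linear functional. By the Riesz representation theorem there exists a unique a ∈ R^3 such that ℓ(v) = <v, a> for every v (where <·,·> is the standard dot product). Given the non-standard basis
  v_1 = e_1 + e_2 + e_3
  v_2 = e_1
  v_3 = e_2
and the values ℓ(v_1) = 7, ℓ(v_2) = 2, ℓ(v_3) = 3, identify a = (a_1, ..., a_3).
a = (2, 3, 2)

Write a = (a_1, ..., a_3) in the standard basis. For each basis vector v_i, ℓ(v_i) = <v_i, a> is a linear equation in the a_j's. Collect the n equations into a matrix system V a = ℓ, where row i of V is v_i (expressed in the standard basis). Since V is invertible (lower-triangular with 1s on the diagonal, up to permutation), solve by back-substitution:
  V =
[[1, 1, 1],
 [1, 0, 0],
 [0, 1, 0]]
  V a = (7, 2, 3)
Solving gives a = (2, 3, 2).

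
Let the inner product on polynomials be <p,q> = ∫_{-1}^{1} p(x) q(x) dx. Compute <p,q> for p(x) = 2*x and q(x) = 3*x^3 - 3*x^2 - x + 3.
<p,q> = 16/15

Expand the product: p(x)·q(x) = 6*x^4 - 6*x^3 - 2*x^2 + 6*x.
∫_{-1}^{1} of each monomial x^k gives [2/(k+1) if k even, 0 if k odd]. Integrating term-by-term (or equivalently evaluating the antiderivative F(x) = 6*x^5/5 - 3*x^4/2 - 2*x^3/3 + 3*x^2 at the endpoints):
  F(1) − F(−1) = 61/30 − (29/30) = 16/15.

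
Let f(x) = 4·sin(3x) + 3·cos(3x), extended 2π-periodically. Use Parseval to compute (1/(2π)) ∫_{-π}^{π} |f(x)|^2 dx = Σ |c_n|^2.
Σ |c_n|^2 = 25/2

Expand |f|^2 and use orthogonality of {sin(nx), cos(mx)} on [-π, π]:
  ∫_{-π}^{π} sin(nx)^2 dx = π, ∫ cos(mx)^2 dx = π, and cross terms integrate to 0.
So ∫_{-π}^{π} f(x)^2 dx = 4^2 · π + 3^2 · π = (16 + 9)π.
Divide by 2π: (16 + 9)/2 = 25/2.
By Parseval, this equals Σ |c_n|^2.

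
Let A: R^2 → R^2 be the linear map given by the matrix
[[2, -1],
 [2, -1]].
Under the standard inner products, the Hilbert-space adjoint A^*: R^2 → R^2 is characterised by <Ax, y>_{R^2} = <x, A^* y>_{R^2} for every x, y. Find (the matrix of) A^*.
A^* = A^T =
[[2, 2],
 [-1, -1]]

For real matrices with standard dot products, the defining identity <Ax, y> = <x, A^* y> gives (Ax)^T y = x^T (A^*) y, i.e. x^T A^T y = x^T (A^*) y. Since this holds for all x, y, we must have A^* = A^T. Therefore
A^* =
[[2, 2],
 [-1, -1]].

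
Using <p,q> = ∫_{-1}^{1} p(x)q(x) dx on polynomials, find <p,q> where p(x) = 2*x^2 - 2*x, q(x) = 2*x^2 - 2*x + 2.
<p,q> = 104/15

Expand the product: p(x)·q(x) = 4*x^4 - 8*x^3 + 8*x^2 - 4*x.
∫_{-1}^{1} of each monomial x^k gives [2/(k+1) if k even, 0 if k odd]. Integrating term-by-term (or equivalently evaluating the antiderivative F(x) = 4*x^5/5 - 2*x^4 + 8*x^3/3 - 2*x^2 at the endpoints):
  F(1) − F(−1) = -8/15 − (-112/15) = 104/15.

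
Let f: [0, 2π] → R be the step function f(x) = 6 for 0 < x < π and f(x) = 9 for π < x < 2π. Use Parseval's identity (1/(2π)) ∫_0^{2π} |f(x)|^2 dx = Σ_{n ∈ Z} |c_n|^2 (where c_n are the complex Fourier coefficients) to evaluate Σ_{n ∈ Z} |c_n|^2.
Σ |c_n|^2 = 117/2

Parseval equates the L^2 energy of f (normalised by 1/(2π)) with the ℓ^2 sum of its Fourier coefficients: (1/(2π)) ∫_0^{2π} |f|^2 = Σ |c_n|^2.
Compute the left side: (1/(2π)) [∫_0^π 6^2 dx + ∫_π^{2π} 9^2 dx] = (1/(2π)) · (36π + 81π) = (36 + 81)/2 = 117/2.
So Σ_{n ∈ Z} |c_n|^2 = 117/2.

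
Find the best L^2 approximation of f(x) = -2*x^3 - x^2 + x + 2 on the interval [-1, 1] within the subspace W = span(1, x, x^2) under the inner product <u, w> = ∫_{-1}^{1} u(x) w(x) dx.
g(x) = -x^2 - x/5 + 2

The best approximation g ∈ W is the orthogonal projection of f onto W. Writing g = a_0 + a_1 x + a_2 x^2, the coefficients solve the normal equations G · a = b where
  G_{ij} = <φ_i, φ_j> and b_i = <f, φ_i>, with φ_0 = 1, φ_1 = x, φ_2 = x^2.
G =
  [2, 0, 2/3]
  [0, 2/3, 0]
  [2/3, 0, 2/5],
b = (10/3, -2/15, 14/15).
Solving gives a_0 = 2, a_1 = -1/5, a_2 = -1, so
  g(x) = -x^2 - x/5 + 2.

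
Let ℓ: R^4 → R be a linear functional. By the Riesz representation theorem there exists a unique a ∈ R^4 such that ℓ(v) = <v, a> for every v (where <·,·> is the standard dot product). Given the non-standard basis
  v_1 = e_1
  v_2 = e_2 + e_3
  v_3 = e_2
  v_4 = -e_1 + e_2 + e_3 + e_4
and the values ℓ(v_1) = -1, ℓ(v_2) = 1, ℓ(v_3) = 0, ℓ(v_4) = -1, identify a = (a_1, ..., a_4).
a = (-1, 0, 1, -3)

Write a = (a_1, ..., a_4) in the standard basis. For each basis vector v_i, ℓ(v_i) = <v_i, a> is a linear equation in the a_j's. Collect the n equations into a matrix system V a = ℓ, where row i of V is v_i (expressed in the standard basis). Since V is invertible (lower-triangular with 1s on the diagonal, up to permutation), solve by back-substitution:
  V =
[[1, 0, 0, 0],
 [0, 1, 1, 0],
 [0, 1, 0, 0],
 [-1, 1, 1, 1]]
  V a = (-1, 1, 0, -1)
Solving gives a = (-1, 0, 1, -3).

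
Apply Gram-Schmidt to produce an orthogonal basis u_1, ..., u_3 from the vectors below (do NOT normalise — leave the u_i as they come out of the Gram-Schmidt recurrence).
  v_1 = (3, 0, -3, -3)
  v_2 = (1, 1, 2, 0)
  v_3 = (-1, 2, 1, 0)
Orthogonal basis:
  u_1 = (3, 0, -3, -3)
  u_2 = (4/3, 1, 5/3, -1/3)
  u_3 = (-15/17, 27/17, -6/17, -9/17)

Apply the Gram-Schmidt recurrence
  u_1 = v_1
  u_i = v_i − Σ_{j<i} ((v_i · u_j) / (u_j · u_j)) · u_j.

Step by step this gives:
  u_1 = (3, 0, -3, -3)
  u_2 = (4/3, 1, 5/3, -1/3)
  u_3 = (-15/17, 27/17, -6/17, -9/17)

Orthogonality check:
  u_2 · u_1 = 0 (should be 0)
  u_3 · u_1 = 0 (should be 0)
  u_3 · u_2 = 0 (should be 0)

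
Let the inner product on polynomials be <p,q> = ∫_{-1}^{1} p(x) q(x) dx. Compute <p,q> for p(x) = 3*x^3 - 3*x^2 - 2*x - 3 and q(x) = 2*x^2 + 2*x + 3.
<p,q> = -92/3

Expand the product: p(x)·q(x) = 6*x^5 - x^3 - 19*x^2 - 12*x - 9.
∫_{-1}^{1} of each monomial x^k gives [2/(k+1) if k even, 0 if k odd]. Integrating term-by-term (or equivalently evaluating the antiderivative F(x) = x^6 - x^4/4 - 19*x^3/3 - 6*x^2 - 9*x at the endpoints):
  F(1) − F(−1) = -247/12 − (121/12) = -92/3.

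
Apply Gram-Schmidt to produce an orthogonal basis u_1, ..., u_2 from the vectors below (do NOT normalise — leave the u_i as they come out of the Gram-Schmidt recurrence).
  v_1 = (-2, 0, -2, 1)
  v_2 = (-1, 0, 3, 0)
Orthogonal basis:
  u_1 = (-2, 0, -2, 1)
  u_2 = (-17/9, 0, 19/9, 4/9)

Apply the Gram-Schmidt recurrence
  u_1 = v_1
  u_i = v_i − Σ_{j<i} ((v_i · u_j) / (u_j · u_j)) · u_j.

Step by step this gives:
  u_1 = (-2, 0, -2, 1)
  u_2 = (-17/9, 0, 19/9, 4/9)

Orthogonality check:
  u_2 · u_1 = 0 (should be 0)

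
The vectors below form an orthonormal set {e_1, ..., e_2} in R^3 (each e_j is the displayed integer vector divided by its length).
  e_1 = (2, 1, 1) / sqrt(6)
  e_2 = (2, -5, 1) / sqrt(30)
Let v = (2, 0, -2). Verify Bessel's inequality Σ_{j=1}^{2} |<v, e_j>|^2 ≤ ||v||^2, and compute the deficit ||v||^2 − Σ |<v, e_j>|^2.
Σ |<v, e_j>|^2 = 4/5; ||v||^2 = 8; deficit = 36/5

Write each e_j = u_j / sqrt(<u_j, u_j>) where u_j is the displayed integer vector. Then <v, e_j> = <v, u_j> / sqrt(<u_j, u_j>), so |<v, e_j>|^2 = <v, u_j>^2 / <u_j, u_j>.
Coefficients: <v, e_1> = 2/sqrt(6), <v, e_2> = 2/sqrt(30).
Square and sum: Σ |<v, e_j>|^2 = 4/5.
Compute ||v||^2 = v·v = 8.
Deficit = 8 − 4/5 = 36/5 ≥ 0, confirming Bessel's inequality. (The deficit equals ||v − Σ <v,e_j> e_j||^2, the squared distance from v to span{e_j}.)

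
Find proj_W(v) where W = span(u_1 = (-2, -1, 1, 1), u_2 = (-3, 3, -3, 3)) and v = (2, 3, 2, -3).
proj_W(v) = (76/27, 8/27, -8/27, -16/9)

Set up U = [u_1 | ... | u_2] ∈ R^(4×2). The projector onto W = col(U) is P = U (U^T U)^(-1) U^T.
Compute U^T U =
  [7, 3]
  [3, 36],
and U^T v = (-8, -12).
Solve U^T U · c = U^T v for the coefficients: c = (-28/27, -20/81). The projection is proj_W(v) = U c.
Check: (v - proj_W(v)) · u_1 = 0  (should be 0).
Check: (v - proj_W(v)) · u_2 = 0  (should be 0).
Result: proj_W(v) = (76/27, 8/27, -8/27, -16/9).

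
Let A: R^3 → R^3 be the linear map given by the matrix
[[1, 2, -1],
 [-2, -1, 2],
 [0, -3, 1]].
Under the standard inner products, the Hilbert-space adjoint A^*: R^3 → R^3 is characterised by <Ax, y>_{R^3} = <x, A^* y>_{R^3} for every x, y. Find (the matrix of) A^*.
A^* = A^T =
[[1, -2, 0],
 [2, -1, -3],
 [-1, 2, 1]]

For real matrices with standard dot products, the defining identity <Ax, y> = <x, A^* y> gives (Ax)^T y = x^T (A^*) y, i.e. x^T A^T y = x^T (A^*) y. Since this holds for all x, y, we must have A^* = A^T. Therefore
A^* =
[[1, -2, 0],
 [2, -1, -3],
 [-1, 2, 1]].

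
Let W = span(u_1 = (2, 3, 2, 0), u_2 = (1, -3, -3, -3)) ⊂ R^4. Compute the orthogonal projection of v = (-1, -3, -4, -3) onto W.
proj_W(v) = (-64/307, -1203/307, -1048/307, -738/307)

Set up U = [u_1 | ... | u_2] ∈ R^(4×2). The projector onto W = col(U) is P = U (U^T U)^(-1) U^T.
Compute U^T U =
  [17, -13]
  [-13, 28],
and U^T v = (-19, 29).
Solve U^T U · c = U^T v for the coefficients: c = (-155/307, 246/307). The projection is proj_W(v) = U c.
Check: (v - proj_W(v)) · u_1 = 0  (should be 0).
Check: (v - proj_W(v)) · u_2 = 0  (should be 0).
Result: proj_W(v) = (-64/307, -1203/307, -1048/307, -738/307).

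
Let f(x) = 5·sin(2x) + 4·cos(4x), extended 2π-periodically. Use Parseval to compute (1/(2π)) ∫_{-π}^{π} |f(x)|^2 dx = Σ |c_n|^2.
Σ |c_n|^2 = 41/2

Expand |f|^2 and use orthogonality of {sin(nx), cos(mx)} on [-π, π]:
  ∫_{-π}^{π} sin(nx)^2 dx = π, ∫ cos(mx)^2 dx = π, and cross terms integrate to 0.
So ∫_{-π}^{π} f(x)^2 dx = 5^2 · π + 4^2 · π = (25 + 16)π.
Divide by 2π: (25 + 16)/2 = 41/2.
By Parseval, this equals Σ |c_n|^2.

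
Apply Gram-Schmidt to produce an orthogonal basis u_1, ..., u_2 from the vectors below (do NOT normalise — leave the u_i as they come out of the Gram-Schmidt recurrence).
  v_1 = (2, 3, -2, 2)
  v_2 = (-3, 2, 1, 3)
Orthogonal basis:
  u_1 = (2, 3, -2, 2)
  u_2 = (-71/21, 10/7, 29/21, 55/21)

Apply the Gram-Schmidt recurrence
  u_1 = v_1
  u_i = v_i − Σ_{j<i} ((v_i · u_j) / (u_j · u_j)) · u_j.

Step by step this gives:
  u_1 = (2, 3, -2, 2)
  u_2 = (-71/21, 10/7, 29/21, 55/21)

Orthogonality check:
  u_2 · u_1 = 0 (should be 0)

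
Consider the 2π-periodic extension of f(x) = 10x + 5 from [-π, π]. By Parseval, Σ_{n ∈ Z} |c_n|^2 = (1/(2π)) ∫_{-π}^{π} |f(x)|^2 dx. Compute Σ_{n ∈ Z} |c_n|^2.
Σ |c_n|^2 = 100π^2/3 + 25

Expand and integrate term by term over [-π, π]:
  ∫ (10x)^2 dx = 100·(2π^3/3); ∫ 2·10·(5)·x dx = 0 (odd integrand); ∫ 5^2 dx = 25·2π.
So (1/(2π)) ∫_{-π}^{π} (10x + 5)^2 dx = 100π^2/3 + 25 = 100π^2/3 + 25.
Parseval ⇒ Σ |c_n|^2 = 100π^2/3 + 25.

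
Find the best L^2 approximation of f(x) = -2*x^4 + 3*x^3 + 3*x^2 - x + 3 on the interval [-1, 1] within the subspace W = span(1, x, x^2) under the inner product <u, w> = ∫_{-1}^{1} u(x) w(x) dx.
g(x) = 9*x^2/7 + 4*x/5 + 111/35

The best approximation g ∈ W is the orthogonal projection of f onto W. Writing g = a_0 + a_1 x + a_2 x^2, the coefficients solve the normal equations G · a = b where
  G_{ij} = <φ_i, φ_j> and b_i = <f, φ_i>, with φ_0 = 1, φ_1 = x, φ_2 = x^2.
G =
  [2, 0, 2/3]
  [0, 2/3, 0]
  [2/3, 0, 2/5],
b = (36/5, 8/15, 92/35).
Solving gives a_0 = 111/35, a_1 = 4/5, a_2 = 9/7, so
  g(x) = 9*x^2/7 + 4*x/5 + 111/35.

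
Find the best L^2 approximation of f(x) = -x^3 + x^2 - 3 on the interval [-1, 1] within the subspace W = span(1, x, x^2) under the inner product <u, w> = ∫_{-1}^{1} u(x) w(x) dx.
g(x) = x^2 - 3*x/5 - 3

The best approximation g ∈ W is the orthogonal projection of f onto W. Writing g = a_0 + a_1 x + a_2 x^2, the coefficients solve the normal equations G · a = b where
  G_{ij} = <φ_i, φ_j> and b_i = <f, φ_i>, with φ_0 = 1, φ_1 = x, φ_2 = x^2.
G =
  [2, 0, 2/3]
  [0, 2/3, 0]
  [2/3, 0, 2/5],
b = (-16/3, -2/5, -8/5).
Solving gives a_0 = -3, a_1 = -3/5, a_2 = 1, so
  g(x) = x^2 - 3*x/5 - 3.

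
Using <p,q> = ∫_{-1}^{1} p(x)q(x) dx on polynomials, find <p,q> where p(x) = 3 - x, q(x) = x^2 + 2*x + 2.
<p,q> = 38/3

Expand the product: p(x)·q(x) = -x^3 + x^2 + 4*x + 6.
∫_{-1}^{1} of each monomial x^k gives [2/(k+1) if k even, 0 if k odd]. Integrating term-by-term (or equivalently evaluating the antiderivative F(x) = -x^4/4 + x^3/3 + 2*x^2 + 6*x at the endpoints):
  F(1) − F(−1) = 97/12 − (-55/12) = 38/3.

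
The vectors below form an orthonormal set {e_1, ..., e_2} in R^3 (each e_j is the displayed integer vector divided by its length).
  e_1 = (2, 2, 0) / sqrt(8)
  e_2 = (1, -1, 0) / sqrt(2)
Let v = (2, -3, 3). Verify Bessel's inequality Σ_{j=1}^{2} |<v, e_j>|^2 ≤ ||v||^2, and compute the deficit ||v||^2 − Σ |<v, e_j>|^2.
Σ |<v, e_j>|^2 = 13; ||v||^2 = 22; deficit = 9

Write each e_j = u_j / sqrt(<u_j, u_j>) where u_j is the displayed integer vector. Then <v, e_j> = <v, u_j> / sqrt(<u_j, u_j>), so |<v, e_j>|^2 = <v, u_j>^2 / <u_j, u_j>.
Coefficients: <v, e_1> = -2/sqrt(8), <v, e_2> = 5/sqrt(2).
Square and sum: Σ |<v, e_j>|^2 = 13.
Compute ||v||^2 = v·v = 22.
Deficit = 22 − 13 = 9 ≥ 0, confirming Bessel's inequality. (The deficit equals ||v − Σ <v,e_j> e_j||^2, the squared distance from v to span{e_j}.)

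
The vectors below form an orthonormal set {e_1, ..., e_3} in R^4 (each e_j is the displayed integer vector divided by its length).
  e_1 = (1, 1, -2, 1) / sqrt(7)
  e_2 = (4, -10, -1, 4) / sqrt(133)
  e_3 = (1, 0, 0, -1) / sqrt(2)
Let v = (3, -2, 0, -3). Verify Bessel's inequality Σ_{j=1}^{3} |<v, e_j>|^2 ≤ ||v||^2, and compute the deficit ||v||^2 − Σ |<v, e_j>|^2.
Σ |<v, e_j>|^2 = 410/19; ||v||^2 = 22; deficit = 8/19

Write each e_j = u_j / sqrt(<u_j, u_j>) where u_j is the displayed integer vector. Then <v, e_j> = <v, u_j> / sqrt(<u_j, u_j>), so |<v, e_j>|^2 = <v, u_j>^2 / <u_j, u_j>.
Coefficients: <v, e_1> = -2/sqrt(7), <v, e_2> = 20/sqrt(133), <v, e_3> = 6/sqrt(2).
Square and sum: Σ |<v, e_j>|^2 = 410/19.
Compute ||v||^2 = v·v = 22.
Deficit = 22 − 410/19 = 8/19 ≥ 0, confirming Bessel's inequality. (The deficit equals ||v − Σ <v,e_j> e_j||^2, the squared distance from v to span{e_j}.)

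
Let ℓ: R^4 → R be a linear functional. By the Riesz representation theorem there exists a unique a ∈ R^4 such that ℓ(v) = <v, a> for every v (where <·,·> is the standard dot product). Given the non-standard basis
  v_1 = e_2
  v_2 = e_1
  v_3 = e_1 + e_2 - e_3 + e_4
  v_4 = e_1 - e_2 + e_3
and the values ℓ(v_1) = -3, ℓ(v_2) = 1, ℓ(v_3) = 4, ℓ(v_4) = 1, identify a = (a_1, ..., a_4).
a = (1, -3, -3, 3)

Write a = (a_1, ..., a_4) in the standard basis. For each basis vector v_i, ℓ(v_i) = <v_i, a> is a linear equation in the a_j's. Collect the n equations into a matrix system V a = ℓ, where row i of V is v_i (expressed in the standard basis). Since V is invertible (lower-triangular with 1s on the diagonal, up to permutation), solve by back-substitution:
  V =
[[0, 1, 0, 0],
 [1, 0, 0, 0],
 [1, 1, -1, 1],
 [1, -1, 1, 0]]
  V a = (-3, 1, 4, 1)
Solving gives a = (1, -3, -3, 3).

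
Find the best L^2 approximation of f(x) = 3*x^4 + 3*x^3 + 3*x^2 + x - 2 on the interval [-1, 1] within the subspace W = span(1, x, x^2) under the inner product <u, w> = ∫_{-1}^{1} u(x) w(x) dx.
g(x) = 39*x^2/7 + 14*x/5 - 79/35

The best approximation g ∈ W is the orthogonal projection of f onto W. Writing g = a_0 + a_1 x + a_2 x^2, the coefficients solve the normal equations G · a = b where
  G_{ij} = <φ_i, φ_j> and b_i = <f, φ_i>, with φ_0 = 1, φ_1 = x, φ_2 = x^2.
G =
  [2, 0, 2/3]
  [0, 2/3, 0]
  [2/3, 0, 2/5],
b = (-4/5, 28/15, 76/105).
Solving gives a_0 = -79/35, a_1 = 14/5, a_2 = 39/7, so
  g(x) = 39*x^2/7 + 14*x/5 - 79/35.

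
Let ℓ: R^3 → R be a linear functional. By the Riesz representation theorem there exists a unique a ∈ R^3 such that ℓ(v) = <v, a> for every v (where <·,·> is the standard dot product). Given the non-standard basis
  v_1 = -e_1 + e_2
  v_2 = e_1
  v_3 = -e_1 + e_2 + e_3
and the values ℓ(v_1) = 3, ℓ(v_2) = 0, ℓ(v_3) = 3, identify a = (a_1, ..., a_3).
a = (0, 3, 0)

Write a = (a_1, ..., a_3) in the standard basis. For each basis vector v_i, ℓ(v_i) = <v_i, a> is a linear equation in the a_j's. Collect the n equations into a matrix system V a = ℓ, where row i of V is v_i (expressed in the standard basis). Since V is invertible (lower-triangular with 1s on the diagonal, up to permutation), solve by back-substitution:
  V =
[[-1, 1, 0],
 [1, 0, 0],
 [-1, 1, 1]]
  V a = (3, 0, 3)
Solving gives a = (0, 3, 0).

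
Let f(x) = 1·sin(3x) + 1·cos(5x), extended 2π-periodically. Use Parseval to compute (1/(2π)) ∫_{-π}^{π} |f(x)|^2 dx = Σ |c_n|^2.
Σ |c_n|^2 = 1

Expand |f|^2 and use orthogonality of {sin(nx), cos(mx)} on [-π, π]:
  ∫_{-π}^{π} sin(nx)^2 dx = π, ∫ cos(mx)^2 dx = π, and cross terms integrate to 0.
So ∫_{-π}^{π} f(x)^2 dx = 1^2 · π + 1^2 · π = (1 + 1)π.
Divide by 2π: (1 + 1)/2 = 1.
By Parseval, this equals Σ |c_n|^2.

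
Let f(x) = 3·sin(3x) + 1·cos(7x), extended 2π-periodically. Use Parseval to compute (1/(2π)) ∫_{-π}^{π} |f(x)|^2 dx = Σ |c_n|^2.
Σ |c_n|^2 = 5

Expand |f|^2 and use orthogonality of {sin(nx), cos(mx)} on [-π, π]:
  ∫_{-π}^{π} sin(nx)^2 dx = π, ∫ cos(mx)^2 dx = π, and cross terms integrate to 0.
So ∫_{-π}^{π} f(x)^2 dx = 3^2 · π + 1^2 · π = (9 + 1)π.
Divide by 2π: (9 + 1)/2 = 5.
By Parseval, this equals Σ |c_n|^2.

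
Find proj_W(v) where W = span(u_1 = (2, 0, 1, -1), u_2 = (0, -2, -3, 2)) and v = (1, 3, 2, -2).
proj_W(v) = (4/7, 12/7, 20/7, -2)

Set up U = [u_1 | ... | u_2] ∈ R^(4×2). The projector onto W = col(U) is P = U (U^T U)^(-1) U^T.
Compute U^T U =
  [6, -5]
  [-5, 17],
and U^T v = (6, -16).
Solve U^T U · c = U^T v for the coefficients: c = (2/7, -6/7). The projection is proj_W(v) = U c.
Check: (v - proj_W(v)) · u_1 = 0  (should be 0).
Check: (v - proj_W(v)) · u_2 = 0  (should be 0).
Result: proj_W(v) = (4/7, 12/7, 20/7, -2).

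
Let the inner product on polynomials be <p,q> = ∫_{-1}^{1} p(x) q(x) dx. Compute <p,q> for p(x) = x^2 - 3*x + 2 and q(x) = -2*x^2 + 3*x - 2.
<p,q> = -94/5

Expand the product: p(x)·q(x) = -2*x^4 + 9*x^3 - 15*x^2 + 12*x - 4.
∫_{-1}^{1} of each monomial x^k gives [2/(k+1) if k even, 0 if k odd]. Integrating term-by-term (or equivalently evaluating the antiderivative F(x) = -2*x^5/5 + 9*x^4/4 - 5*x^3 + 6*x^2 - 4*x at the endpoints):
  F(1) − F(−1) = -23/20 − (353/20) = -94/5.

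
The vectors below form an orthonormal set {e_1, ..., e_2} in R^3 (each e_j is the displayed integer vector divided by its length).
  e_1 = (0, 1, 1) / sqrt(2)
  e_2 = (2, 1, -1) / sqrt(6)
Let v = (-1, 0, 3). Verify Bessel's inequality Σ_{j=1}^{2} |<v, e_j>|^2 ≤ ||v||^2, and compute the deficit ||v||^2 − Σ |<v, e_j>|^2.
Σ |<v, e_j>|^2 = 26/3; ||v||^2 = 10; deficit = 4/3

Write each e_j = u_j / sqrt(<u_j, u_j>) where u_j is the displayed integer vector. Then <v, e_j> = <v, u_j> / sqrt(<u_j, u_j>), so |<v, e_j>|^2 = <v, u_j>^2 / <u_j, u_j>.
Coefficients: <v, e_1> = 3/sqrt(2), <v, e_2> = -5/sqrt(6).
Square and sum: Σ |<v, e_j>|^2 = 26/3.
Compute ||v||^2 = v·v = 10.
Deficit = 10 − 26/3 = 4/3 ≥ 0, confirming Bessel's inequality. (The deficit equals ||v − Σ <v,e_j> e_j||^2, the squared distance from v to span{e_j}.)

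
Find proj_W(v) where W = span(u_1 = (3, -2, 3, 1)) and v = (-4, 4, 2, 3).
proj_W(v) = (-33/23, 22/23, -33/23, -11/23)

Set up U = [u_1 | ... | u_1] ∈ R^(4×1). The projector onto W = col(U) is P = U (U^T U)^(-1) U^T.
Compute U^T U =
  [23],
and U^T v = (-11).
Solve U^T U · c = U^T v for the coefficients: c = (-11/23). The projection is proj_W(v) = U c.
Check: (v - proj_W(v)) · u_1 = 0  (should be 0).
Result: proj_W(v) = (-33/23, 22/23, -33/23, -11/23).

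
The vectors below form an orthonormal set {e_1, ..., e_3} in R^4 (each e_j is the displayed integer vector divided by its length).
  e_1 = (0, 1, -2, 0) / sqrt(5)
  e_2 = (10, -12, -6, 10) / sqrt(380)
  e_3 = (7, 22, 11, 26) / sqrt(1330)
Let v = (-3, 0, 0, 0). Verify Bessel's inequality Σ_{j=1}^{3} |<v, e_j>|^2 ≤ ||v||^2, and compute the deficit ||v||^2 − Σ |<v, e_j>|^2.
Σ |<v, e_j>|^2 = 27/10; ||v||^2 = 9; deficit = 63/10

Write each e_j = u_j / sqrt(<u_j, u_j>) where u_j is the displayed integer vector. Then <v, e_j> = <v, u_j> / sqrt(<u_j, u_j>), so |<v, e_j>|^2 = <v, u_j>^2 / <u_j, u_j>.
Coefficients: <v, e_1> = 0/sqrt(5), <v, e_2> = -30/sqrt(380), <v, e_3> = -21/sqrt(1330).
Square and sum: Σ |<v, e_j>|^2 = 27/10.
Compute ||v||^2 = v·v = 9.
Deficit = 9 − 27/10 = 63/10 ≥ 0, confirming Bessel's inequality. (The deficit equals ||v − Σ <v,e_j> e_j||^2, the squared distance from v to span{e_j}.)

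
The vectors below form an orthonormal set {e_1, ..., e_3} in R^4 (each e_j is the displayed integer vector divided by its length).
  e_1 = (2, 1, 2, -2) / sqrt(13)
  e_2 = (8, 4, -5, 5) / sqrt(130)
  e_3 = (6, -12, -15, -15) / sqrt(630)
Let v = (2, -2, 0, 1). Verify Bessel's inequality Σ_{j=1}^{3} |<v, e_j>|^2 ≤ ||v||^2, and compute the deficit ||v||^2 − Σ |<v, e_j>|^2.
Σ |<v, e_j>|^2 = 2; ||v||^2 = 9; deficit = 7

Write each e_j = u_j / sqrt(<u_j, u_j>) where u_j is the displayed integer vector. Then <v, e_j> = <v, u_j> / sqrt(<u_j, u_j>), so |<v, e_j>|^2 = <v, u_j>^2 / <u_j, u_j>.
Coefficients: <v, e_1> = 0/sqrt(13), <v, e_2> = 13/sqrt(130), <v, e_3> = 21/sqrt(630).
Square and sum: Σ |<v, e_j>|^2 = 2.
Compute ||v||^2 = v·v = 9.
Deficit = 9 − 2 = 7 ≥ 0, confirming Bessel's inequality. (The deficit equals ||v − Σ <v,e_j> e_j||^2, the squared distance from v to span{e_j}.)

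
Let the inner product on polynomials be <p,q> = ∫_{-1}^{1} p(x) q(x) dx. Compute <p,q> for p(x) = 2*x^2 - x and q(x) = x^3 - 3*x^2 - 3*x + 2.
<p,q> = 28/15

Expand the product: p(x)·q(x) = 2*x^5 - 7*x^4 - 3*x^3 + 7*x^2 - 2*x.
∫_{-1}^{1} of each monomial x^k gives [2/(k+1) if k even, 0 if k odd]. Integrating term-by-term (or equivalently evaluating the antiderivative F(x) = x^6/3 - 7*x^5/5 - 3*x^4/4 + 7*x^3/3 - x^2 at the endpoints):
  F(1) − F(−1) = -29/60 − (-47/20) = 28/15.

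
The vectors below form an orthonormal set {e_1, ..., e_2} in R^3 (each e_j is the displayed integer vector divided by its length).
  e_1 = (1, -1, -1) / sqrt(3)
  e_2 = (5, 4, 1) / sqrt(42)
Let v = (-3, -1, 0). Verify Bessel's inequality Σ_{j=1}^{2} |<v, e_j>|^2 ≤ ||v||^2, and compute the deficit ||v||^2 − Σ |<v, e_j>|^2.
Σ |<v, e_j>|^2 = 139/14; ||v||^2 = 10; deficit = 1/14

Write each e_j = u_j / sqrt(<u_j, u_j>) where u_j is the displayed integer vector. Then <v, e_j> = <v, u_j> / sqrt(<u_j, u_j>), so |<v, e_j>|^2 = <v, u_j>^2 / <u_j, u_j>.
Coefficients: <v, e_1> = -2/sqrt(3), <v, e_2> = -19/sqrt(42).
Square and sum: Σ |<v, e_j>|^2 = 139/14.
Compute ||v||^2 = v·v = 10.
Deficit = 10 − 139/14 = 1/14 ≥ 0, confirming Bessel's inequality. (The deficit equals ||v − Σ <v,e_j> e_j||^2, the squared distance from v to span{e_j}.)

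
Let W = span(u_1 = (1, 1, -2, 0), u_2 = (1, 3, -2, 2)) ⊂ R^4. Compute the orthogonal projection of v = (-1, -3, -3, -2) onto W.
proj_W(v) = (9/11, -23/11, -18/11, -32/11)

Set up U = [u_1 | ... | u_2] ∈ R^(4×2). The projector onto W = col(U) is P = U (U^T U)^(-1) U^T.
Compute U^T U =
  [6, 8]
  [8, 18],
and U^T v = (2, -8).
Solve U^T U · c = U^T v for the coefficients: c = (25/11, -16/11). The projection is proj_W(v) = U c.
Check: (v - proj_W(v)) · u_1 = 0  (should be 0).
Check: (v - proj_W(v)) · u_2 = 0  (should be 0).
Result: proj_W(v) = (9/11, -23/11, -18/11, -32/11).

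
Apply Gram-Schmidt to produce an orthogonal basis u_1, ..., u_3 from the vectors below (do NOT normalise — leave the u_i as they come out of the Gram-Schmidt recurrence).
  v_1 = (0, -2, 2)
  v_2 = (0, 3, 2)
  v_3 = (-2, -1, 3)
Orthogonal basis:
  u_1 = (0, -2, 2)
  u_2 = (0, 5/2, 5/2)
  u_3 = (-2, 0, 0)

Apply the Gram-Schmidt recurrence
  u_1 = v_1
  u_i = v_i − Σ_{j<i} ((v_i · u_j) / (u_j · u_j)) · u_j.

Step by step this gives:
  u_1 = (0, -2, 2)
  u_2 = (0, 5/2, 5/2)
  u_3 = (-2, 0, 0)

Orthogonality check:
  u_2 · u_1 = 0 (should be 0)
  u_3 · u_1 = 0 (should be 0)
  u_3 · u_2 = 0 (should be 0)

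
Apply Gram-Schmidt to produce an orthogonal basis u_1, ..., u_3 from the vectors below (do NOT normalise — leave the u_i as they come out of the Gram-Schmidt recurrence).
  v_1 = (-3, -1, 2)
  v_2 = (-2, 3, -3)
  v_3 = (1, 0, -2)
Orthogonal basis:
  u_1 = (-3, -1, 2)
  u_2 = (-37/14, 39/14, -18/7)
  u_3 = (-57/299, -19/23, -209/299)

Apply the Gram-Schmidt recurrence
  u_1 = v_1
  u_i = v_i − Σ_{j<i} ((v_i · u_j) / (u_j · u_j)) · u_j.

Step by step this gives:
  u_1 = (-3, -1, 2)
  u_2 = (-37/14, 39/14, -18/7)
  u_3 = (-57/299, -19/23, -209/299)

Orthogonality check:
  u_2 · u_1 = 0 (should be 0)
  u_3 · u_1 = 0 (should be 0)
  u_3 · u_2 = 0 (should be 0)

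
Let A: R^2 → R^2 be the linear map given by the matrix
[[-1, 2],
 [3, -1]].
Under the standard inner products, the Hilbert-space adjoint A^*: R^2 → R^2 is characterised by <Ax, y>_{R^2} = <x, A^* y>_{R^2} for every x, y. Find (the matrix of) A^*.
A^* = A^T =
[[-1, 3],
 [2, -1]]

For real matrices with standard dot products, the defining identity <Ax, y> = <x, A^* y> gives (Ax)^T y = x^T (A^*) y, i.e. x^T A^T y = x^T (A^*) y. Since this holds for all x, y, we must have A^* = A^T. Therefore
A^* =
[[-1, 3],
 [2, -1]].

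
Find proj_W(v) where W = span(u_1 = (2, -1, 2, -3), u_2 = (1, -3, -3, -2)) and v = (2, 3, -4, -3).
proj_W(v) = (170/389, -555/389, -582/389, -349/389)

Set up U = [u_1 | ... | u_2] ∈ R^(4×2). The projector onto W = col(U) is P = U (U^T U)^(-1) U^T.
Compute U^T U =
  [18, 5]
  [5, 23],
and U^T v = (2, 11).
Solve U^T U · c = U^T v for the coefficients: c = (-9/389, 188/389). The projection is proj_W(v) = U c.
Check: (v - proj_W(v)) · u_1 = 0  (should be 0).
Check: (v - proj_W(v)) · u_2 = 0  (should be 0).
Result: proj_W(v) = (170/389, -555/389, -582/389, -349/389).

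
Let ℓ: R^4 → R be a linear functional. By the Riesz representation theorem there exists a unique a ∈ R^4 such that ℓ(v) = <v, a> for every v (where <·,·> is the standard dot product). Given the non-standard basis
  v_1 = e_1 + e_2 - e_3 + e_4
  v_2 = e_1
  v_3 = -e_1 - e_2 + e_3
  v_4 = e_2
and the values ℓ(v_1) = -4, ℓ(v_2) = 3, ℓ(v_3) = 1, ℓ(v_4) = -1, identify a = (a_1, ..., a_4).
a = (3, -1, 3, -3)

Write a = (a_1, ..., a_4) in the standard basis. For each basis vector v_i, ℓ(v_i) = <v_i, a> is a linear equation in the a_j's. Collect the n equations into a matrix system V a = ℓ, where row i of V is v_i (expressed in the standard basis). Since V is invertible (lower-triangular with 1s on the diagonal, up to permutation), solve by back-substitution:
  V =
[[1, 1, -1, 1],
 [1, 0, 0, 0],
 [-1, -1, 1, 0],
 [0, 1, 0, 0]]
  V a = (-4, 3, 1, -1)
Solving gives a = (3, -1, 3, -3).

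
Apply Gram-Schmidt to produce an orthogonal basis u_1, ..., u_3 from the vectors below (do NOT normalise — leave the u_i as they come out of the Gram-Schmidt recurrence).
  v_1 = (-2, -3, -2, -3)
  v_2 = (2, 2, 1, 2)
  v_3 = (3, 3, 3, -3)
Orthogonal basis:
  u_1 = (-2, -3, -2, -3)
  u_2 = (8/13, -1/13, -5/13, -1/13)
  u_3 = (9/7, 12/7, 18/7, -30/7)

Apply the Gram-Schmidt recurrence
  u_1 = v_1
  u_i = v_i − Σ_{j<i} ((v_i · u_j) / (u_j · u_j)) · u_j.

Step by step this gives:
  u_1 = (-2, -3, -2, -3)
  u_2 = (8/13, -1/13, -5/13, -1/13)
  u_3 = (9/7, 12/7, 18/7, -30/7)

Orthogonality check:
  u_2 · u_1 = 0 (should be 0)
  u_3 · u_1 = 0 (should be 0)
  u_3 · u_2 = 0 (should be 0)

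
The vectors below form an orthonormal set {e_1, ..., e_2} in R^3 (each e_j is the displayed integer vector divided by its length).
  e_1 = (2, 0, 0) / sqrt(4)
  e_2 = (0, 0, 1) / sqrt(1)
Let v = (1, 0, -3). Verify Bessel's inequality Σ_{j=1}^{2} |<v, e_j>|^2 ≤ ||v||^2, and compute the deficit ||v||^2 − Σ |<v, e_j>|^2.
Σ |<v, e_j>|^2 = 10; ||v||^2 = 10; deficit = 0

Write each e_j = u_j / sqrt(<u_j, u_j>) where u_j is the displayed integer vector. Then <v, e_j> = <v, u_j> / sqrt(<u_j, u_j>), so |<v, e_j>|^2 = <v, u_j>^2 / <u_j, u_j>.
Coefficients: <v, e_1> = 2/sqrt(4), <v, e_2> = -3/sqrt(1).
Square and sum: Σ |<v, e_j>|^2 = 10.
Compute ||v||^2 = v·v = 10.
Deficit = 10 − 10 = 0 ≥ 0, confirming Bessel's inequality. (The deficit equals ||v − Σ <v,e_j> e_j||^2, the squared distance from v to span{e_j}.)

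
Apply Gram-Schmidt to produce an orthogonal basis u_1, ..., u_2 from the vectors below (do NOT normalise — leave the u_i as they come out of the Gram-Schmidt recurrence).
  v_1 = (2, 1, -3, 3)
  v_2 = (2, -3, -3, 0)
Orthogonal basis:
  u_1 = (2, 1, -3, 3)
  u_2 = (26/23, -79/23, -39/23, -30/23)

Apply the Gram-Schmidt recurrence
  u_1 = v_1
  u_i = v_i − Σ_{j<i} ((v_i · u_j) / (u_j · u_j)) · u_j.

Step by step this gives:
  u_1 = (2, 1, -3, 3)
  u_2 = (26/23, -79/23, -39/23, -30/23)

Orthogonality check:
  u_2 · u_1 = 0 (should be 0)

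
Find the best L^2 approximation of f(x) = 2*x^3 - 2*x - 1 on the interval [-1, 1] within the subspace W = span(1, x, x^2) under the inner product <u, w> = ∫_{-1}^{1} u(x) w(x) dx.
g(x) = -4*x/5 - 1

The best approximation g ∈ W is the orthogonal projection of f onto W. Writing g = a_0 + a_1 x + a_2 x^2, the coefficients solve the normal equations G · a = b where
  G_{ij} = <φ_i, φ_j> and b_i = <f, φ_i>, with φ_0 = 1, φ_1 = x, φ_2 = x^2.
G =
  [2, 0, 2/3]
  [0, 2/3, 0]
  [2/3, 0, 2/5],
b = (-2, -8/15, -2/3).
Solving gives a_0 = -1, a_1 = -4/5, a_2 = 0, so
  g(x) = -4*x/5 - 1.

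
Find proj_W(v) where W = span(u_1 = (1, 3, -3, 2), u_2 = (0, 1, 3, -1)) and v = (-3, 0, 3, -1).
proj_W(v) = (-74/189, -104/189, 64/21, -38/27)

Set up U = [u_1 | ... | u_2] ∈ R^(4×2). The projector onto W = col(U) is P = U (U^T U)^(-1) U^T.
Compute U^T U =
  [23, -8]
  [-8, 11],
and U^T v = (-14, 10).
Solve U^T U · c = U^T v for the coefficients: c = (-74/189, 118/189). The projection is proj_W(v) = U c.
Check: (v - proj_W(v)) · u_1 = 0  (should be 0).
Check: (v - proj_W(v)) · u_2 = 0  (should be 0).
Result: proj_W(v) = (-74/189, -104/189, 64/21, -38/27).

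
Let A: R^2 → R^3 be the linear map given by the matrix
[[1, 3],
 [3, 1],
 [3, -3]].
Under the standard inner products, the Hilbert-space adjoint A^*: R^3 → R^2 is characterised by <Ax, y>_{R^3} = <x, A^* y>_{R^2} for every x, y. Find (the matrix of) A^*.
A^* = A^T =
[[1, 3, 3],
 [3, 1, -3]]

For real matrices with standard dot products, the defining identity <Ax, y> = <x, A^* y> gives (Ax)^T y = x^T (A^*) y, i.e. x^T A^T y = x^T (A^*) y. Since this holds for all x, y, we must have A^* = A^T. Therefore
A^* =
[[1, 3, 3],
 [3, 1, -3]].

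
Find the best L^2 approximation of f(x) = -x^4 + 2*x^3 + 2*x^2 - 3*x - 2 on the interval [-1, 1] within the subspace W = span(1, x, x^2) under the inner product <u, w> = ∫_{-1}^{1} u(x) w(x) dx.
g(x) = 8*x^2/7 - 9*x/5 - 67/35

The best approximation g ∈ W is the orthogonal projection of f onto W. Writing g = a_0 + a_1 x + a_2 x^2, the coefficients solve the normal equations G · a = b where
  G_{ij} = <φ_i, φ_j> and b_i = <f, φ_i>, with φ_0 = 1, φ_1 = x, φ_2 = x^2.
G =
  [2, 0, 2/3]
  [0, 2/3, 0]
  [2/3, 0, 2/5],
b = (-46/15, -6/5, -86/105).
Solving gives a_0 = -67/35, a_1 = -9/5, a_2 = 8/7, so
  g(x) = 8*x^2/7 - 9*x/5 - 67/35.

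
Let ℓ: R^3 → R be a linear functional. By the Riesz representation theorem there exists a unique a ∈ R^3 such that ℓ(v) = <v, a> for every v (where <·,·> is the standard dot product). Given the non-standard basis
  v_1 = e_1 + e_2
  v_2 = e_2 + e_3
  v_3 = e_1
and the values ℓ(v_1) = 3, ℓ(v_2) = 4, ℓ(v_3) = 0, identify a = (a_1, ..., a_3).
a = (0, 3, 1)

Write a = (a_1, ..., a_3) in the standard basis. For each basis vector v_i, ℓ(v_i) = <v_i, a> is a linear equation in the a_j's. Collect the n equations into a matrix system V a = ℓ, where row i of V is v_i (expressed in the standard basis). Since V is invertible (lower-triangular with 1s on the diagonal, up to permutation), solve by back-substitution:
  V =
[[1, 1, 0],
 [0, 1, 1],
 [1, 0, 0]]
  V a = (3, 4, 0)
Solving gives a = (0, 3, 1).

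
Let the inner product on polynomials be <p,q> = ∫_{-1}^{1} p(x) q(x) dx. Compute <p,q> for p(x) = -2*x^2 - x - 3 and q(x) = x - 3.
<p,q> = 64/3

Expand the product: p(x)·q(x) = -2*x^3 + 5*x^2 + 9.
∫_{-1}^{1} of each monomial x^k gives [2/(k+1) if k even, 0 if k odd]. Integrating term-by-term (or equivalently evaluating the antiderivative F(x) = -x^4/2 + 5*x^3/3 + 9*x at the endpoints):
  F(1) − F(−1) = 61/6 − (-67/6) = 64/3.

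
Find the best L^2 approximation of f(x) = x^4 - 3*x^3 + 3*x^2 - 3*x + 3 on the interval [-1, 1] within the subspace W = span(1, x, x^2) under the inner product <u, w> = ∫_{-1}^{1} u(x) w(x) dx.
g(x) = 27*x^2/7 - 24*x/5 + 102/35

The best approximation g ∈ W is the orthogonal projection of f onto W. Writing g = a_0 + a_1 x + a_2 x^2, the coefficients solve the normal equations G · a = b where
  G_{ij} = <φ_i, φ_j> and b_i = <f, φ_i>, with φ_0 = 1, φ_1 = x, φ_2 = x^2.
G =
  [2, 0, 2/3]
  [0, 2/3, 0]
  [2/3, 0, 2/5],
b = (42/5, -16/5, 122/35).
Solving gives a_0 = 102/35, a_1 = -24/5, a_2 = 27/7, so
  g(x) = 27*x^2/7 - 24*x/5 + 102/35.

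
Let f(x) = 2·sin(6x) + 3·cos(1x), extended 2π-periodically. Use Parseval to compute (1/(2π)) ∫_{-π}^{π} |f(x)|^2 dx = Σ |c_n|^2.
Σ |c_n|^2 = 13/2

Expand |f|^2 and use orthogonality of {sin(nx), cos(mx)} on [-π, π]:
  ∫_{-π}^{π} sin(nx)^2 dx = π, ∫ cos(mx)^2 dx = π, and cross terms integrate to 0.
So ∫_{-π}^{π} f(x)^2 dx = 2^2 · π + 3^2 · π = (4 + 9)π.
Divide by 2π: (4 + 9)/2 = 13/2.
By Parseval, this equals Σ |c_n|^2.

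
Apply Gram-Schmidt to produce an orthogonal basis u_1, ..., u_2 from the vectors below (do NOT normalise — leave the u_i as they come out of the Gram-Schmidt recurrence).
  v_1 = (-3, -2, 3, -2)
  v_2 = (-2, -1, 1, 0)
Orthogonal basis:
  u_1 = (-3, -2, 3, -2)
  u_2 = (-19/26, -2/13, -7/26, 11/13)

Apply the Gram-Schmidt recurrence
  u_1 = v_1
  u_i = v_i − Σ_{j<i} ((v_i · u_j) / (u_j · u_j)) · u_j.

Step by step this gives:
  u_1 = (-3, -2, 3, -2)
  u_2 = (-19/26, -2/13, -7/26, 11/13)

Orthogonality check:
  u_2 · u_1 = 0 (should be 0)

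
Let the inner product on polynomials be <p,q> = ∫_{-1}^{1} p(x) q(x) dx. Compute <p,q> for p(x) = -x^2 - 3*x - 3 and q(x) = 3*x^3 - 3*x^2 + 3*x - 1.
<p,q> = 64/15

Expand the product: p(x)·q(x) = -3*x^5 - 6*x^4 - 3*x^3 + x^2 - 6*x + 3.
∫_{-1}^{1} of each monomial x^k gives [2/(k+1) if k even, 0 if k odd]. Integrating term-by-term (or equivalently evaluating the antiderivative F(x) = -x^6/2 - 6*x^5/5 - 3*x^4/4 + x^3/3 - 3*x^2 + 3*x at the endpoints):
  F(1) − F(−1) = -127/60 − (-383/60) = 64/15.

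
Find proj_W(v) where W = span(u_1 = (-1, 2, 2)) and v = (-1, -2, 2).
proj_W(v) = (-1/9, 2/9, 2/9)

Set up U = [u_1 | ... | u_1] ∈ R^(3×1). The projector onto W = col(U) is P = U (U^T U)^(-1) U^T.
Compute U^T U =
  [9],
and U^T v = (1).
Solve U^T U · c = U^T v for the coefficients: c = (1/9). The projection is proj_W(v) = U c.
Check: (v - proj_W(v)) · u_1 = 0  (should be 0).
Result: proj_W(v) = (-1/9, 2/9, 2/9).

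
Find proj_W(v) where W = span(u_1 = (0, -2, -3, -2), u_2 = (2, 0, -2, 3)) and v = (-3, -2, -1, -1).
proj_W(v) = (-14/17, -18/17, -13/17, -39/17)

Set up U = [u_1 | ... | u_2] ∈ R^(4×2). The projector onto W = col(U) is P = U (U^T U)^(-1) U^T.
Compute U^T U =
  [17, 0]
  [0, 17],
and U^T v = (9, -7).
Solve U^T U · c = U^T v for the coefficients: c = (9/17, -7/17). The projection is proj_W(v) = U c.
Check: (v - proj_W(v)) · u_1 = 0  (should be 0).
Check: (v - proj_W(v)) · u_2 = 0  (should be 0).
Result: proj_W(v) = (-14/17, -18/17, -13/17, -39/17).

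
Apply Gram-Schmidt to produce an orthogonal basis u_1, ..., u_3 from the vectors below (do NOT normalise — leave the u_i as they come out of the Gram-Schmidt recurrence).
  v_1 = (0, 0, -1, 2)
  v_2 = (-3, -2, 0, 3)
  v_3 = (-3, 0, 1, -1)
Orthogonal basis:
  u_1 = (0, 0, -1, 2)
  u_2 = (-3, -2, 6/5, 3/5)
  u_3 = (-39/37, 48/37, -14/37, -7/37)

Apply the Gram-Schmidt recurrence
  u_1 = v_1
  u_i = v_i − Σ_{j<i} ((v_i · u_j) / (u_j · u_j)) · u_j.

Step by step this gives:
  u_1 = (0, 0, -1, 2)
  u_2 = (-3, -2, 6/5, 3/5)
  u_3 = (-39/37, 48/37, -14/37, -7/37)

Orthogonality check:
  u_2 · u_1 = 0 (should be 0)
  u_3 · u_1 = 0 (should be 0)
  u_3 · u_2 = 0 (should be 0)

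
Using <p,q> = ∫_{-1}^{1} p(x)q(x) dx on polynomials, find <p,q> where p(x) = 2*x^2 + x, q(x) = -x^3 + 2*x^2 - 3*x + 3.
<p,q> = 16/5

Expand the product: p(x)·q(x) = -2*x^5 + 3*x^4 - 4*x^3 + 3*x^2 + 3*x.
∫_{-1}^{1} of each monomial x^k gives [2/(k+1) if k even, 0 if k odd]. Integrating term-by-term (or equivalently evaluating the antiderivative F(x) = -x^6/3 + 3*x^5/5 - x^4 + x^3 + 3*x^2/2 at the endpoints):
  F(1) − F(−1) = 53/30 − (-43/30) = 16/5.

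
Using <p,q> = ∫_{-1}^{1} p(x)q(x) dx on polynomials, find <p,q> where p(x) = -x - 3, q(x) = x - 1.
<p,q> = 16/3

Expand the product: p(x)·q(x) = -x^2 - 2*x + 3.
∫_{-1}^{1} of each monomial x^k gives [2/(k+1) if k even, 0 if k odd]. Integrating term-by-term (or equivalently evaluating the antiderivative F(x) = -x^3/3 - x^2 + 3*x at the endpoints):
  F(1) − F(−1) = 5/3 − (-11/3) = 16/3.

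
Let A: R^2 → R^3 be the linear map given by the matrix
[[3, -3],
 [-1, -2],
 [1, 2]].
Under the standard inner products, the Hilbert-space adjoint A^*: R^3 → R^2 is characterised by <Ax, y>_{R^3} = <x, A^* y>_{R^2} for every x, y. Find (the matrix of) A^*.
A^* = A^T =
[[3, -1, 1],
 [-3, -2, 2]]

For real matrices with standard dot products, the defining identity <Ax, y> = <x, A^* y> gives (Ax)^T y = x^T (A^*) y, i.e. x^T A^T y = x^T (A^*) y. Since this holds for all x, y, we must have A^* = A^T. Therefore
A^* =
[[3, -1, 1],
 [-3, -2, 2]].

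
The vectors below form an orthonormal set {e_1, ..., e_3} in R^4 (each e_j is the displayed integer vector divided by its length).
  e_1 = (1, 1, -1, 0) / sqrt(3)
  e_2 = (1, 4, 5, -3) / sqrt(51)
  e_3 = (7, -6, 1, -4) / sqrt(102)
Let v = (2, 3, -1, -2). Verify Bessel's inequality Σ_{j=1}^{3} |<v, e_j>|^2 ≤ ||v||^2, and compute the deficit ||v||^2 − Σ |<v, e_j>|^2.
Σ |<v, e_j>|^2 = 33/2; ||v||^2 = 18; deficit = 3/2

Write each e_j = u_j / sqrt(<u_j, u_j>) where u_j is the displayed integer vector. Then <v, e_j> = <v, u_j> / sqrt(<u_j, u_j>), so |<v, e_j>|^2 = <v, u_j>^2 / <u_j, u_j>.
Coefficients: <v, e_1> = 6/sqrt(3), <v, e_2> = 15/sqrt(51), <v, e_3> = 3/sqrt(102).
Square and sum: Σ |<v, e_j>|^2 = 33/2.
Compute ||v||^2 = v·v = 18.
Deficit = 18 − 33/2 = 3/2 ≥ 0, confirming Bessel's inequality. (The deficit equals ||v − Σ <v,e_j> e_j||^2, the squared distance from v to span{e_j}.)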